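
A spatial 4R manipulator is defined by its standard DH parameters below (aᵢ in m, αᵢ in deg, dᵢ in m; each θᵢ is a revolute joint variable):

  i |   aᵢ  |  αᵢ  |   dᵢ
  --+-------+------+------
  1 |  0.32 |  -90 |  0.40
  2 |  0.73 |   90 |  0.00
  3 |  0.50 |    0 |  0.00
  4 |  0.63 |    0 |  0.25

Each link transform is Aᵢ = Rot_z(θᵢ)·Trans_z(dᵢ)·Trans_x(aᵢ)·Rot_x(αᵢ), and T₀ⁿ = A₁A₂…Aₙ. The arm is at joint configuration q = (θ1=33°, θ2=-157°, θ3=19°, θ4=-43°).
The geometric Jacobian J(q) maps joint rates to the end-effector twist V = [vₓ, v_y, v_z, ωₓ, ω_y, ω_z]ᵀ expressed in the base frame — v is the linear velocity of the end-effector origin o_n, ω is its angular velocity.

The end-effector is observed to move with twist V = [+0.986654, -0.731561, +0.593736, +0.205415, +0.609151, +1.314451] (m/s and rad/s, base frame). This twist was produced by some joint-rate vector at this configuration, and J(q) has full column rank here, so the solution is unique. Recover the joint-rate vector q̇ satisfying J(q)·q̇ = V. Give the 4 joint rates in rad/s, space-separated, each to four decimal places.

o_n = [-1.1355, -0.8488, 0.8647]
J₁: ẑ×o_n = [0.8488, -1.1355, 0.0000], ω = ẑ
J2: z=[-0.5446, 0.8387, 0.0000] o=[0.2684, 0.1743, 0.4000] → [0.3897, 0.2531, 1.7346, -0.5446, 0.8387, 0.0000]
J3: z=[-0.3277, -0.2128, -0.9205] o=[-0.2952, -0.1917, 0.6852] → [-0.6431, 0.8323, 0.0365, -0.3277, -0.2128, -0.9205]
J4: z=[-0.3277, -0.2128, -0.9205] o=[-0.7488, -0.2922, 0.8700] → [-0.5113, 0.3542, 0.1001, -0.3277, -0.2128, -0.9205]
q̇ = J⁺·V = [0.1270, 0.3990, -0.4840, -0.8060]

0.1270 0.3990 -0.4840 -0.8060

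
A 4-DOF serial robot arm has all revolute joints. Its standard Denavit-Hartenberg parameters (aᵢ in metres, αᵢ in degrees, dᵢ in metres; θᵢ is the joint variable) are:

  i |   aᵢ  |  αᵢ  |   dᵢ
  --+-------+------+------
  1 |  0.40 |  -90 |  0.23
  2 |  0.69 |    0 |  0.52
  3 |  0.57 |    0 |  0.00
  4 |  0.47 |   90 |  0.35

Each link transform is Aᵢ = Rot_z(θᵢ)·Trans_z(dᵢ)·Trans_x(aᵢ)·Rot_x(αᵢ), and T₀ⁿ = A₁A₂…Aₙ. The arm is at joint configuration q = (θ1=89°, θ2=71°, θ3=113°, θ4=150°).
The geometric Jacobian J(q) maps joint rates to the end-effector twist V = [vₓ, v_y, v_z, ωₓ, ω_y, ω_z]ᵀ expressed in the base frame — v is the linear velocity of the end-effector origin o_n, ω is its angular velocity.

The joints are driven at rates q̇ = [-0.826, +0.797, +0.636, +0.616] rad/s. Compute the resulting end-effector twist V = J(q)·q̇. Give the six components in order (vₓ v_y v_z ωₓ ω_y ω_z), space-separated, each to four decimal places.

o_n = [-0.8615, 0.4936, -0.1766]
J₁: ẑ×o_n = [-0.4936, -0.8615, 0.0000], ω = ẑ
J2: z=[-0.9998, 0.0175, 0.0000] o=[0.0070, 0.3999, 0.2300] → [-0.0071, -0.4066, -0.0785, -0.9998, 0.0175, 0.0000]
J3: z=[-0.9998, 0.0175, 0.0000] o=[-0.5090, 0.6336, -0.4224] → [0.0043, 0.2458, 0.1462, -0.9998, 0.0175, 0.0000]
J4: z=[-0.9998, 0.0175, 0.0000] o=[-0.5189, 0.0651, -0.3826] → [0.0036, 0.2060, -0.4224, -0.9998, 0.0175, 0.0000]
V = J·q̇ = [0.4070, 0.6708, -0.2298, -2.0487, 0.0358, -0.8260]

0.4070 0.6708 -0.2298 -2.0487 0.0358 -0.8260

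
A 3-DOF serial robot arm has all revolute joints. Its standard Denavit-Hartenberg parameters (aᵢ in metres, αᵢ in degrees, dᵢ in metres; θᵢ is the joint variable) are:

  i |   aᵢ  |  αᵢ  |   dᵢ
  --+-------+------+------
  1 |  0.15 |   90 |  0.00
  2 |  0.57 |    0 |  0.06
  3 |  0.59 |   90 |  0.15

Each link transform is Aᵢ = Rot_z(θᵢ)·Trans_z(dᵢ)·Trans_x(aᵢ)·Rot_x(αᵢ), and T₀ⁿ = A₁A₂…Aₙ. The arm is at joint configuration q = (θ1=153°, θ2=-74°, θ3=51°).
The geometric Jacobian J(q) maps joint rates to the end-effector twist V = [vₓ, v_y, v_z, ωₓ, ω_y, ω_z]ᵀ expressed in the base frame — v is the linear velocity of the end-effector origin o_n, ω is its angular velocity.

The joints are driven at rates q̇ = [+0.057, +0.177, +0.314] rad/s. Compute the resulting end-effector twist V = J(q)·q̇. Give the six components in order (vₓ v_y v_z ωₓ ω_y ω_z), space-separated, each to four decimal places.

o_n = [-0.6622, 0.5731, -0.7785]
J₁: ẑ×o_n = [-0.5731, -0.6622, 0.0000], ω = ẑ
J2: z=[0.4540, 0.8910, 0.0000] o=[-0.1337, 0.0681, 0.0000] → [-0.6936, 0.3534, 0.7002, 0.4540, 0.8910, 0.0000]
J3: z=[0.4540, 0.8910, 0.0000] o=[-0.2464, 0.1929, -0.5479] → [-0.2054, 0.1047, 0.5431, 0.4540, 0.8910, 0.0000]
V = J·q̇ = [-0.2199, 0.0577, 0.2945, 0.2229, 0.4375, 0.0570]

-0.2199 0.0577 0.2945 0.2229 0.4375 0.0570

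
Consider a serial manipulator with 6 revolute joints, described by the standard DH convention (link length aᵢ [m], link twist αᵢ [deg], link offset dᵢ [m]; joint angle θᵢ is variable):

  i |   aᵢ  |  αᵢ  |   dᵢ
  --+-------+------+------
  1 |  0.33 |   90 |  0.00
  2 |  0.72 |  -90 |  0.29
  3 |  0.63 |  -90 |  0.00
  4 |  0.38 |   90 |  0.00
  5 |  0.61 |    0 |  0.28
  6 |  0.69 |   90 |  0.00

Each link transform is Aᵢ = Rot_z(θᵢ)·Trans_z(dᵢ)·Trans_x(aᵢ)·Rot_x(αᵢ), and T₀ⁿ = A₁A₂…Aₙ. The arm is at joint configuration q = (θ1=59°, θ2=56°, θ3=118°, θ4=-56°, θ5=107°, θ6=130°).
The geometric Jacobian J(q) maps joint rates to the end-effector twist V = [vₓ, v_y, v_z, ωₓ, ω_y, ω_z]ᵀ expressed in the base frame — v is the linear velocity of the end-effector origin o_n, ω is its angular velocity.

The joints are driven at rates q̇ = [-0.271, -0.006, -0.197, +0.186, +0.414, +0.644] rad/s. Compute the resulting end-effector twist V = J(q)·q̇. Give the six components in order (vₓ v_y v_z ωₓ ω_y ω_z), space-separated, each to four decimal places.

-0.2771 0.0460 0.5108 0.6363 -0.6025 0.1549

o_n = [0.3533, 0.5359, 0.4834]
J₁: ẑ×o_n = [-0.5359, 0.3533, 0.0000], ω = ẑ
J2: z=[0.8572, -0.5150, 0.0000] o=[0.1700, 0.2829, 0.0000] → [-0.2490, -0.4143, 0.3113, 0.8572, -0.5150, 0.0000]
J3: z=[-0.4270, -0.7106, 0.5592] o=[0.6259, 0.4786, 0.5969] → [0.0487, -0.2009, -0.2181, -0.4270, -0.7106, 0.5592]
J4: z=[0.1481, -0.6650, -0.7320] o=[0.0639, 0.6233, 0.3517] → [-0.1516, -0.2314, 0.1795, 0.1481, -0.6650, -0.7320]
J5: z=[0.5008, -0.5878, 0.6354] o=[-0.2602, 0.4483, 0.4452] → [-0.0781, 0.3707, 0.4045, 0.5008, -0.5878, 0.6354]
J6: z=[0.5008, -0.5878, 0.6354] o=[0.1186, -0.0221, 0.1522] → [-0.5492, -0.0167, 0.4174, 0.5008, -0.5878, 0.6354]
V = J·q̇ = [-0.2771, 0.0460, 0.5108, 0.6363, -0.6025, 0.1549]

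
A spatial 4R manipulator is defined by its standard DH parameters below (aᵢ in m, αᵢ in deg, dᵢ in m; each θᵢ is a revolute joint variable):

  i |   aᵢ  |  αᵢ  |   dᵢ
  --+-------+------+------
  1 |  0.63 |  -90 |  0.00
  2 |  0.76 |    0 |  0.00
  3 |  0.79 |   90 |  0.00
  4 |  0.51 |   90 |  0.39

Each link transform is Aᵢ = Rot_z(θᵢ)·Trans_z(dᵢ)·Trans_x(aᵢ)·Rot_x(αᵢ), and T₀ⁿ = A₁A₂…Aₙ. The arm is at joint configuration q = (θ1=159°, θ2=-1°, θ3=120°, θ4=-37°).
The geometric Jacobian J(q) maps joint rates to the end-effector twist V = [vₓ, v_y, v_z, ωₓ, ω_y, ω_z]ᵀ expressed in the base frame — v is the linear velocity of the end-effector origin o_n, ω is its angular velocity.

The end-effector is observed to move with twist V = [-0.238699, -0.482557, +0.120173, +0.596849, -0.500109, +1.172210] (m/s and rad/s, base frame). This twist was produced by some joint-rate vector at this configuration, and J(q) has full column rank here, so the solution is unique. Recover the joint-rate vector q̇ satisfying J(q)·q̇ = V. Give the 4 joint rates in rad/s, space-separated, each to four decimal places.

0.7640 0.2190 0.0340 -0.8420

o_n = [-0.9641, 0.6988, -1.2230]
J₁: ẑ×o_n = [-0.6988, -0.9641, 0.0000], ω = ẑ
J2: z=[-0.3584, -0.9336, 0.0000] o=[-0.5882, 0.2258, 0.0000] → [1.1418, -0.4383, -0.5205, -0.3584, -0.9336, 0.0000]
J3: z=[-0.3584, -0.9336, 0.0000] o=[-1.2976, 0.4981, 0.0133] → [1.1541, -0.4430, 0.2394, -0.3584, -0.9336, 0.0000]
J4: z=[-0.8165, 0.3134, -0.4848] o=[-0.9400, 0.3608, -0.6777] → [-0.0070, -0.4336, -0.2684, -0.8165, 0.3134, -0.4848]
q̇ = J⁺·V = [0.7640, 0.2190, 0.0340, -0.8420]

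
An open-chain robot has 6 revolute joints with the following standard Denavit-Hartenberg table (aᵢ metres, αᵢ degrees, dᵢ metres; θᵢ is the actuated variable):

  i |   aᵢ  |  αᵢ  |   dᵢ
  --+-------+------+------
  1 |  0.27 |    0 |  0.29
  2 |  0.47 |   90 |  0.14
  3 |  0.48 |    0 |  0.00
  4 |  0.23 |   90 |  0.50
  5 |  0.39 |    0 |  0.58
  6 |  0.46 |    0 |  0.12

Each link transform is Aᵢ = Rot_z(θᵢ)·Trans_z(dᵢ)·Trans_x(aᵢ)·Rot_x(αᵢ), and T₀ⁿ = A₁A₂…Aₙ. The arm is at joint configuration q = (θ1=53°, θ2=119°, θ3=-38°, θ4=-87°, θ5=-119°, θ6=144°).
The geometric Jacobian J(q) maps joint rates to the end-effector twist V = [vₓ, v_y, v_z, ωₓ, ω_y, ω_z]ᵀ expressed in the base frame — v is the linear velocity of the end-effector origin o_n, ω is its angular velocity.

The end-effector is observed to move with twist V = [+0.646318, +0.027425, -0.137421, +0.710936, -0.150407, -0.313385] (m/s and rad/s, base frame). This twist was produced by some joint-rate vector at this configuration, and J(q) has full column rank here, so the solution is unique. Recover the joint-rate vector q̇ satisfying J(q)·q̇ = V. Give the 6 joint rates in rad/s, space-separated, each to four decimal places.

-0.9030 0.0820 -0.2850 0.2350 0.7600 0.1250

o_n = [0.1995, 0.5672, 0.1610]
J₁: ẑ×o_n = [-0.5672, 0.1995, 0.0000], ω = ẑ
J2: z=[0.0000, 0.0000, 1.0000] o=[0.1625, 0.2156, 0.2900] → [-0.3516, 0.0370, 0.0000, 0.0000, 0.0000, 1.0000]
J3: z=[0.1392, 0.9903, 0.0000] o=[-0.3029, 0.2810, 0.4300] → [-0.2664, 0.0374, -0.4578, 0.1392, 0.9903, 0.0000]
J4: z=[0.1392, 0.9903, 0.0000] o=[-0.6775, 0.3337, 0.1345] → [0.0262, -0.0037, -0.8360, 0.1392, 0.9903, 0.0000]
J5: z=[0.8112, -0.1140, 0.5736] o=[-0.4773, 0.8105, -0.0539] → [0.1150, 0.2139, -0.1202, 0.8112, -0.1140, 0.5736]
J6: z=[0.8112, -0.1140, 0.5736] o=[-0.1617, 0.4216, 0.4336] → [-0.0524, 0.4284, 0.1592, 0.8112, -0.1140, 0.5736]
q̇ = J⁺·V = [-0.9030, 0.0820, -0.2850, 0.2350, 0.7600, 0.1250]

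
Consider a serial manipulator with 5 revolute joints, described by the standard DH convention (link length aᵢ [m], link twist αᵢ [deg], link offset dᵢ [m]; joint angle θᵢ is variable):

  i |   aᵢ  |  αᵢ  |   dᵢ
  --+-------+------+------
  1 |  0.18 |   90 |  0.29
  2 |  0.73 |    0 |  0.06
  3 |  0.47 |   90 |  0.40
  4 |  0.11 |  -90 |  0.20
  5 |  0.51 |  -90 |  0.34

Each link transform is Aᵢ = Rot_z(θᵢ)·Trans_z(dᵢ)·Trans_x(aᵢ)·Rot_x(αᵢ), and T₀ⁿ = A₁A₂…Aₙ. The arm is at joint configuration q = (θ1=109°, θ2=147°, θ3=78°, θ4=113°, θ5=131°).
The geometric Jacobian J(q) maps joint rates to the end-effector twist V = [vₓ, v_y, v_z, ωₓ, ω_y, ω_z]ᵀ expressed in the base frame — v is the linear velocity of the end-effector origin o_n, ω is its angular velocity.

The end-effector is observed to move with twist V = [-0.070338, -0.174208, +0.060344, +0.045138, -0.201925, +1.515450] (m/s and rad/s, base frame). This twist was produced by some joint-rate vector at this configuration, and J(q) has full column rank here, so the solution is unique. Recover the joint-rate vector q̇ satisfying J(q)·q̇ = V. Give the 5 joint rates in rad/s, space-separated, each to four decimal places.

0.5600 -0.3120 0.5140 0.8210 0.5760

o_n = [0.2684, -0.4095, 0.3838]
J₁: ẑ×o_n = [0.4095, 0.2684, -0.0000], ω = ẑ
J2: z=[0.9455, 0.3256, 0.0000] o=[-0.0586, 0.1702, 0.2900] → [0.0305, -0.0886, -0.6546, 0.9455, 0.3256, 0.0000]
J3: z=[0.9455, 0.3256, 0.0000] o=[0.1975, -0.3891, 0.6876] → [-0.0989, 0.2873, -0.0423, 0.9455, 0.3256, 0.0000]
J4: z=[0.2302, -0.6686, 0.7071] o=[0.6839, -0.5732, 0.3552] → [-0.1348, -0.3004, -0.2401, 0.2302, -0.6686, 0.7071]
J5: z=[-0.5814, 0.4882, 0.6509] o=[0.8157, -0.6452, 0.5271] → [-0.2234, -0.4396, 0.1302, -0.5814, 0.4882, 0.6509]
q̇ = J⁺·V = [0.5600, -0.3120, 0.5140, 0.8210, 0.5760]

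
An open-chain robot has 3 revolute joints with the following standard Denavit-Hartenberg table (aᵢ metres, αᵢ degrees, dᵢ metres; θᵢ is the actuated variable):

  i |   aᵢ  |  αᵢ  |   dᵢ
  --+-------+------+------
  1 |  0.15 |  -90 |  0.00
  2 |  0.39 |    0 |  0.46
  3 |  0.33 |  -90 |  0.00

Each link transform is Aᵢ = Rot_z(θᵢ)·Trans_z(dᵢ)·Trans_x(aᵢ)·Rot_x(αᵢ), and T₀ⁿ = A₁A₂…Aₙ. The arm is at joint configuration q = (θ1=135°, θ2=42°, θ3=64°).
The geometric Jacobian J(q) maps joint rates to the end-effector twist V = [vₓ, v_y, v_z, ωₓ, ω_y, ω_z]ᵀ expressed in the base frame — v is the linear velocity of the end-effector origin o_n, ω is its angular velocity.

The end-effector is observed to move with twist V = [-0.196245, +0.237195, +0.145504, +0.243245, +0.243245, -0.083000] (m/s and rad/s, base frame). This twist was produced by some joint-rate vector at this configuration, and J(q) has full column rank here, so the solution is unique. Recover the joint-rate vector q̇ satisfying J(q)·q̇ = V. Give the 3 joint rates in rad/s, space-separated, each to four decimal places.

o_n = [-0.5720, -0.0786, -0.5782]
J₁: ẑ×o_n = [0.0786, -0.5720, 0.0000], ω = ẑ
J2: z=[-0.7071, -0.7071, 0.0000] o=[-0.1061, 0.1061, 0.0000] → [0.4088, -0.4088, -0.1989, -0.7071, -0.7071, 0.0000]
J3: z=[-0.7071, -0.7071, 0.0000] o=[-0.6363, -0.0143, -0.2610] → [0.2243, -0.2243, 0.0910, -0.7071, -0.7071, 0.0000]
q̇ = J⁺·V = [-0.0830, -0.6100, 0.2660]

-0.0830 -0.6100 0.2660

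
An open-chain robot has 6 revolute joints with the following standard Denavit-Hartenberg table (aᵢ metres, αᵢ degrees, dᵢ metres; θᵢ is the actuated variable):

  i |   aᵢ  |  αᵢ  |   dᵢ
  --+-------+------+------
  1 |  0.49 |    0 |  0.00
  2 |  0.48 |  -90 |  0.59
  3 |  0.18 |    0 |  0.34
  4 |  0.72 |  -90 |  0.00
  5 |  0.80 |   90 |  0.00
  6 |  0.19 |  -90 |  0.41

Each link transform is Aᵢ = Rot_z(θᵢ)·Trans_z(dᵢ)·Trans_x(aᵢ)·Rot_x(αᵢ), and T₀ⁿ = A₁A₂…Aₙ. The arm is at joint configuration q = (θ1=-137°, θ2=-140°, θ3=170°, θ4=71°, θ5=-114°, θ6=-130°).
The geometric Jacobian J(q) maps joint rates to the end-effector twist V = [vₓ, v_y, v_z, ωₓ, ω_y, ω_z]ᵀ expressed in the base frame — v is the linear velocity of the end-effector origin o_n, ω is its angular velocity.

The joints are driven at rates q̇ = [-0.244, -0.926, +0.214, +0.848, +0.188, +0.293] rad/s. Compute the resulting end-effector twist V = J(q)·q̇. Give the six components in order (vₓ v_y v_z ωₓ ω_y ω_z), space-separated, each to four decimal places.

0.0261 0.9268 0.2509 -0.8999 0.4069 -1.3130

o_n = [-1.1277, -0.0970, 0.5492]
J₁: ẑ×o_n = [0.0970, -1.1277, 0.0000], ω = ẑ
J2: z=[0.0000, 0.0000, 1.0000] o=[-0.3584, -0.3342, 0.0000] → [-0.2372, -0.7693, 0.0000, 0.0000, 0.0000, 1.0000]
J3: z=[-0.9925, 0.1219, 0.0000] o=[-0.2999, 0.1422, 0.5900] → [-0.0050, -0.0405, 0.3384, -0.9925, 0.1219, 0.0000]
J4: z=[-0.9925, 0.1219, 0.0000] o=[-0.6589, 0.0077, 0.5587] → [-0.0012, -0.0095, 0.1611, -0.9925, 0.1219, 0.0000]
J5: z=[0.1066, 0.8681, 0.4848] o=[-0.7015, -0.3387, 1.1885] → [-0.6722, -0.1385, 0.3958, 0.1066, 0.8681, 0.4848]
J6: z=[0.4577, 0.3900, -0.7990] o=[-1.4076, -0.0931, 0.9039] → [-0.1415, -0.0613, -0.1110, 0.4577, 0.3900, -0.7990]
V = J·q̇ = [0.0261, 0.9268, 0.2509, -0.8999, 0.4069, -1.3130]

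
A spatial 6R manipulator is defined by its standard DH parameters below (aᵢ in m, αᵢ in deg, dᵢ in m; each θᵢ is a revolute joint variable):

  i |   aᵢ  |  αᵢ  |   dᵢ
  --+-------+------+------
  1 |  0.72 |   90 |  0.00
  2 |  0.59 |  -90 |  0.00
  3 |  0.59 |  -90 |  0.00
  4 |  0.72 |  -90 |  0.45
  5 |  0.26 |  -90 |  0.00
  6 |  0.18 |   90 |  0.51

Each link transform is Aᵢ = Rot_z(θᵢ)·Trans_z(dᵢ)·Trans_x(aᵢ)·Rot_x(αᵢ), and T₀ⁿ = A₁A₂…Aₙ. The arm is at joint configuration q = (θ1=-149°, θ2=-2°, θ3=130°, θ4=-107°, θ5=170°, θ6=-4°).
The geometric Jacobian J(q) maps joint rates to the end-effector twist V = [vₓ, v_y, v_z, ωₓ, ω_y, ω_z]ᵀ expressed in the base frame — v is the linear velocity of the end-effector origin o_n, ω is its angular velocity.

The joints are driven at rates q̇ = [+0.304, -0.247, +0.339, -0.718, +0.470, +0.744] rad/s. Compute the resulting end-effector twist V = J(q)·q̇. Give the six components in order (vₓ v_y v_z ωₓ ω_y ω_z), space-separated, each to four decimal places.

-0.4856 0.4776 0.2126 0.5820 -0.3629 0.6680

o_n = [-0.3294, -0.0272, 0.2085]
J₁: ẑ×o_n = [0.0272, -0.3294, 0.0000], ω = ẑ
J2: z=[-0.5150, 0.8572, 0.0000] o=[-0.6172, -0.3708, 0.0000] → [0.1787, 0.1074, -0.4236, -0.5150, 0.8572, 0.0000]
J3: z=[-0.0299, -0.0180, 0.9994] o=[-1.1226, -0.6745, -0.0206] → [-0.6510, 0.7995, -0.0051, -0.0299, -0.0180, 0.9994]
J4: z=[0.3252, 0.9453, 0.0267] o=[-0.5649, -0.8667, -0.0074] → [0.1816, -0.0639, 0.0504, 0.3252, 0.9453, 0.0267]
J5: z=[0.8951, -0.3168, 0.3136] o=[-0.6382, -0.3851, 0.6881] → [0.0397, 0.5262, 0.4182, 0.8951, -0.3168, 0.3136]
J6: z=[0.3732, 0.9174, -0.1385] o=[-0.5748, -0.4478, 0.4438] → [-0.1577, 0.0539, -0.0681, 0.3732, 0.9174, -0.1385]
V = J·q̇ = [-0.4856, 0.4776, 0.2126, 0.5820, -0.3629, 0.6680]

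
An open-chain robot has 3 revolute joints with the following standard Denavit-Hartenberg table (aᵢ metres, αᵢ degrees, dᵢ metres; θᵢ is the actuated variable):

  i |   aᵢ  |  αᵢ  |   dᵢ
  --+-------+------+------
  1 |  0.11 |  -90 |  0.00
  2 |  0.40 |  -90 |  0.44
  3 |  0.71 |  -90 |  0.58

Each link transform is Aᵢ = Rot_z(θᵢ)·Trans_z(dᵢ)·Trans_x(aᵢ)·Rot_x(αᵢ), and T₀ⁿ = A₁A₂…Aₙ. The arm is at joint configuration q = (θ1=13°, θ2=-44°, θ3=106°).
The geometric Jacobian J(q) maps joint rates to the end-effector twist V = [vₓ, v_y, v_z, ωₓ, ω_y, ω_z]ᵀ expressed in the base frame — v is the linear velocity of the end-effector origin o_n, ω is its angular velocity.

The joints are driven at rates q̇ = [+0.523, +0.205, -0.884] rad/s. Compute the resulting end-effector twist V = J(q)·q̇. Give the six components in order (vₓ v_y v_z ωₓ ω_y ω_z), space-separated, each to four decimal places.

o_n = [0.6975, -0.0878, -0.2753]
J₁: ẑ×o_n = [0.0878, 0.6975, -0.0000], ω = ẑ
J2: z=[-0.2250, 0.9744, 0.0000] o=[0.1072, 0.0247, 0.0000] → [-0.2682, -0.0619, -0.5499, -0.2250, 0.9744, 0.0000]
J3: z=[0.6769, 0.1563, -0.7193] o=[0.2886, 0.5182, 0.2779] → [-0.5224, 0.0802, -0.4741, 0.6769, 0.1563, -0.7193]
V = J·q̇ = [0.4527, 0.2812, 0.3064, -0.6445, 0.0616, 1.1589]

0.4527 0.2812 0.3064 -0.6445 0.0616 1.1589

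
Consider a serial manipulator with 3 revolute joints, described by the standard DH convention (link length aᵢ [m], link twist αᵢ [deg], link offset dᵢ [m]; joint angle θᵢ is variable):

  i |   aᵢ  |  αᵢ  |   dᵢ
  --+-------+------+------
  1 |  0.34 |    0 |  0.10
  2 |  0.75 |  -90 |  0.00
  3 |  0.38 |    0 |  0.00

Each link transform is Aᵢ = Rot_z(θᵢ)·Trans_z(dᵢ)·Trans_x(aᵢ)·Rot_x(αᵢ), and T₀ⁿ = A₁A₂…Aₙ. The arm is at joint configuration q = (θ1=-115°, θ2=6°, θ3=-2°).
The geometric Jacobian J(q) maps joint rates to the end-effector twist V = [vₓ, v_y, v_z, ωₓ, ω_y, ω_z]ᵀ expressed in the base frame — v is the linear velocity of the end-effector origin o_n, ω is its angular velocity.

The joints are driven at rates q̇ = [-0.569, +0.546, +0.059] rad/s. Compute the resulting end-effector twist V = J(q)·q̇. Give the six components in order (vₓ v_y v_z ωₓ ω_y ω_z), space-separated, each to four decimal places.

-0.2002 0.0895 -0.0224 0.0558 -0.0192 -0.0230

o_n = [-0.5115, -1.3764, 0.1133]
J₁: ẑ×o_n = [1.3764, -0.5115, 0.0000], ω = ẑ
J2: z=[0.0000, 0.0000, 1.0000] o=[-0.1437, -0.3081, 0.1000] → [1.0682, -0.3678, 0.0000, 0.0000, 0.0000, 1.0000]
J3: z=[0.9455, -0.3256, 0.0000] o=[-0.3879, -1.0173, 0.1000] → [-0.0043, -0.0125, -0.3798, 0.9455, -0.3256, 0.0000]
V = J·q̇ = [-0.2002, 0.0895, -0.0224, 0.0558, -0.0192, -0.0230]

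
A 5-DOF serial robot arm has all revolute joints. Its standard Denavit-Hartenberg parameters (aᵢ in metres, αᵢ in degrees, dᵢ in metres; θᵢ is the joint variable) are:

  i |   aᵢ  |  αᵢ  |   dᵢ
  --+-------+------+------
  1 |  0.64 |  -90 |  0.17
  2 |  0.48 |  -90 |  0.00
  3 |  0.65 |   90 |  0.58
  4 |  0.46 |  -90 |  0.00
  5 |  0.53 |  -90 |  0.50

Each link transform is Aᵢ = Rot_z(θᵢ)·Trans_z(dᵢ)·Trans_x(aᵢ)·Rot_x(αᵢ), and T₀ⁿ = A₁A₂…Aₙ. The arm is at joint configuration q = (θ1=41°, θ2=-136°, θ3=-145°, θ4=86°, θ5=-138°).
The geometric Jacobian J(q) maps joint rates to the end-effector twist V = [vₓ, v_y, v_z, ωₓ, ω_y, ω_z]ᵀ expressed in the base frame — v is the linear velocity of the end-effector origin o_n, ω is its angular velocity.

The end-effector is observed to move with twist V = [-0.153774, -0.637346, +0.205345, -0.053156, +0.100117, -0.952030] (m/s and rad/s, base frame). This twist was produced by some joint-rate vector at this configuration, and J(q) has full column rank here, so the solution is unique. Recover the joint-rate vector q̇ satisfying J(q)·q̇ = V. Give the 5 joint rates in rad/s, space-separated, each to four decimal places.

-0.4760 -0.4050 -0.2840 -0.2220 -0.5830

o_n = [0.8911, 0.5081, 0.7632]
J₁: ẑ×o_n = [-0.5081, 0.8911, 0.0000], ω = ẑ
J2: z=[-0.6561, 0.7547, 0.0000] o=[0.4830, 0.4199, 0.1700] → [0.4477, 0.3892, -0.3658, -0.6561, 0.7547, 0.0000]
J3: z=[0.5243, 0.4557, 0.7193] o=[0.2224, 0.1934, 0.5034] → [-0.1080, 0.3448, -0.1397, 0.5243, 0.4557, 0.7193]
J4: z=[0.8488, -0.3475, -0.3984] o=[0.5710, 0.9903, 0.5508] → [-0.2660, -0.3079, -0.2981, 0.8488, -0.3475, -0.3984]
J5: z=[-0.0317, -0.7857, 0.6178] o=[0.8137, 1.2258, 0.8626] → [0.5215, 0.0446, 0.0835, -0.0317, -0.7857, 0.6178]
q̇ = J⁺·V = [-0.4760, -0.4050, -0.2840, -0.2220, -0.5830]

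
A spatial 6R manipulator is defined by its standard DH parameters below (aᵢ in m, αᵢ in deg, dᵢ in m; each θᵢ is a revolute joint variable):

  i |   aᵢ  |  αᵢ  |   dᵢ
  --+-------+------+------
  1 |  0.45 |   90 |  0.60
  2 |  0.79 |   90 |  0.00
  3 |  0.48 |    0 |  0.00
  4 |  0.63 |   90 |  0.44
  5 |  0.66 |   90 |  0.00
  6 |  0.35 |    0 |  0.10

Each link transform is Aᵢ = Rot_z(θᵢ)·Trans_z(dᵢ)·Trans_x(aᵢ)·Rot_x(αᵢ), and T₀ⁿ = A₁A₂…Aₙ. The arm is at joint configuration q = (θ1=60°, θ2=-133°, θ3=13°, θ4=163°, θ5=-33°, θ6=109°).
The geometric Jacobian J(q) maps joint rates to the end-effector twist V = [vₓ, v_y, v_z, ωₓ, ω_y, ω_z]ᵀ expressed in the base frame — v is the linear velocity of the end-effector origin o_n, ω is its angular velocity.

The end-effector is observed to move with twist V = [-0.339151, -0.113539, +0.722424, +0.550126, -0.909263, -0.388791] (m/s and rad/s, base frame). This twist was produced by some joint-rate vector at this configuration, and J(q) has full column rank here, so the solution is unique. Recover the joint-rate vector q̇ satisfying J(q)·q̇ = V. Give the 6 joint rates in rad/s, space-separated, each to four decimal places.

-0.9010 -0.0130 0.1950 0.3890 0.9400 -0.1670

o_n = [0.5602, -0.0501, 0.4574]
J₁: ẑ×o_n = [0.0501, 0.5602, -0.0000], ω = ẑ
J2: z=[0.8660, -0.5000, 0.0000] o=[0.2250, 0.3897, 0.6000] → [0.0713, 0.1235, -0.2133, 0.8660, -0.5000, 0.0000]
J3: z=[-0.3657, -0.6334, 0.6820] o=[-0.0444, -0.0769, 0.0222] → [-0.2938, 0.5714, 0.3731, -0.3657, -0.6334, 0.6820]
J4: z=[-0.3657, -0.6334, 0.6820] o=[-0.1104, -0.4071, -0.3198] → [-0.7357, 0.7415, 0.2942, -0.3657, -0.6334, 0.6820]
J5: z=[0.8401, -0.5400, -0.0510] o=[-0.0189, -0.3366, 0.4399] → [0.0052, -0.0442, 0.5533, 0.8401, -0.5400, -0.0510]
J6: z=[0.0885, 0.2293, -0.9693] o=[0.3343, 0.1979, 0.5986] → [-0.2728, -0.2065, -0.0738, 0.0885, 0.2293, -0.9693]
q̇ = J⁺·V = [-0.9010, -0.0130, 0.1950, 0.3890, 0.9400, -0.1670]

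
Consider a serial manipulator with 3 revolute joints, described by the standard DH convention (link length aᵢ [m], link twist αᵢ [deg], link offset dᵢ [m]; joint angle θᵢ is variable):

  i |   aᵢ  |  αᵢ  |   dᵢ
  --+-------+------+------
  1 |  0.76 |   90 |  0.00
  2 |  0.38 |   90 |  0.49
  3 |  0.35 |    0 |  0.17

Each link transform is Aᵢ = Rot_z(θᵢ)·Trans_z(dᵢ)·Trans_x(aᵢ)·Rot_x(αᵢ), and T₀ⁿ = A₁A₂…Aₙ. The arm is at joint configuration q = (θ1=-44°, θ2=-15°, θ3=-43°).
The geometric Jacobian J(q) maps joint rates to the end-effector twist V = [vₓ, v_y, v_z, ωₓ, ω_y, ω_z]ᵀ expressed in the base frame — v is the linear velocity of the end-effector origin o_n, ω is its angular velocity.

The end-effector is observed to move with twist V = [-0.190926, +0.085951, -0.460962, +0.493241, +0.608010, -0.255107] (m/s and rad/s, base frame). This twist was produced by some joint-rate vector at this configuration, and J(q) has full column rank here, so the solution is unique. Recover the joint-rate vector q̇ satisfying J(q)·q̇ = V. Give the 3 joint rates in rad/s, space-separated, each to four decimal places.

-0.0030 -0.7800 0.2610

o_n = [0.7824, -1.1049, -0.3288]
J₁: ẑ×o_n = [1.1049, 0.7824, -0.0000], ω = ẑ
J2: z=[-0.6947, -0.7193, 0.0000] o=[0.5467, -0.5279, 0.0000] → [0.2365, -0.2284, 0.5703, -0.6947, -0.7193, 0.0000]
J3: z=[-0.1862, 0.1798, -0.9659] o=[0.4704, -1.1354, -0.0984] → [-0.0120, -0.3443, -0.0618, -0.1862, 0.1798, -0.9659]
q̇ = J⁺·V = [-0.0030, -0.7800, 0.2610]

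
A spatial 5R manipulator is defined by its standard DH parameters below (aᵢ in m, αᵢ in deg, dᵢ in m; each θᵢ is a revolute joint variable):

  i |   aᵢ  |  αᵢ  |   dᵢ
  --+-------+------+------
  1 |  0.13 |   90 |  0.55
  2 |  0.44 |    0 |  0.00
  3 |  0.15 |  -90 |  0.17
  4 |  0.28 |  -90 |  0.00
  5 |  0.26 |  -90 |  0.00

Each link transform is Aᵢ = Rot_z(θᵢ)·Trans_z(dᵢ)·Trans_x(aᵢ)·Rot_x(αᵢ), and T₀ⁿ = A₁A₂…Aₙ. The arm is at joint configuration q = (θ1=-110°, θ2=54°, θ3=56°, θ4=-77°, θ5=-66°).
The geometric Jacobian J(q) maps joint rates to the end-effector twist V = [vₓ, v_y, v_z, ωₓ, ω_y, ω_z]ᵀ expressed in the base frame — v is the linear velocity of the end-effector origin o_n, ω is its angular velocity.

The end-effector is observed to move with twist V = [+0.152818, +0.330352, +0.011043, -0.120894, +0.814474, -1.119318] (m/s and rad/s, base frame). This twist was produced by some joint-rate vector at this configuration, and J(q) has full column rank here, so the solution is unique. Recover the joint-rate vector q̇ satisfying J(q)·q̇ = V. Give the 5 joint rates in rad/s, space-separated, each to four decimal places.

-0.7490 -0.5910 0.9600 0.8070 -0.1030

o_n = [-0.5418, 0.1073, 1.0472]
J₁: ẑ×o_n = [-0.1073, -0.5418, 0.0000], ω = ẑ
J2: z=[-0.9397, 0.3420, 0.0000] o=[-0.0445, -0.1222, 0.5500] → [0.1701, 0.4672, -0.0456, -0.9397, 0.3420, 0.0000]
J3: z=[-0.9397, 0.3420, 0.0000] o=[-0.1329, -0.3652, 0.9060] → [0.0483, 0.1327, -0.3042, -0.9397, 0.3420, 0.0000]
J4: z=[0.3214, 0.8830, -0.3420] o=[-0.2751, -0.2588, 1.0469] → [0.1255, 0.0911, 0.3532, 0.3214, 0.8830, -0.3420]
J5: z=[0.3254, 0.2362, 0.9156] o=[-0.5241, -0.1453, 1.1061] → [-0.2452, 0.0029, 0.0864, 0.3254, 0.2362, 0.9156]
q̇ = J⁺·V = [-0.7490, -0.5910, 0.9600, 0.8070, -0.1030]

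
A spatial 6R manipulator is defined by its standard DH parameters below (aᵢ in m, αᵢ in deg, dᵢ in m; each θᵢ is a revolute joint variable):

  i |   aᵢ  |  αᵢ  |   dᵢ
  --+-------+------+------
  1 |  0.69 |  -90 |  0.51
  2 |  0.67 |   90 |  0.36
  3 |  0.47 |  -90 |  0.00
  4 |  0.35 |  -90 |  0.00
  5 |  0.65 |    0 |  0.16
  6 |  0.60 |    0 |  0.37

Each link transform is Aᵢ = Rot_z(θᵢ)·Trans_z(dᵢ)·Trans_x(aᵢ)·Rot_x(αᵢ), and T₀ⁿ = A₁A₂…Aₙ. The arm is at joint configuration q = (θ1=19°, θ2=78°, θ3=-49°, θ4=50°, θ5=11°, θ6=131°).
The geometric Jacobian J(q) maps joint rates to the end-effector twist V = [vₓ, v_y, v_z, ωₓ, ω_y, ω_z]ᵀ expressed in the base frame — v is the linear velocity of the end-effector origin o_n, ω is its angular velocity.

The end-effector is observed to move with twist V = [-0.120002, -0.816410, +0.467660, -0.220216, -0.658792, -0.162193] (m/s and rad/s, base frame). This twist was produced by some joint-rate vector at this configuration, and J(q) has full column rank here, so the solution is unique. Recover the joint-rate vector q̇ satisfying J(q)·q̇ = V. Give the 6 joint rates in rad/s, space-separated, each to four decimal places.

o_n = [0.1670, -0.2195, -0.1876]
J₁: ẑ×o_n = [0.2195, 0.1670, -0.0000], ω = ẑ
J2: z=[-0.3256, 0.9455, 0.0000] o=[0.6524, 0.2246, 0.5100] → [-0.6596, -0.2271, 0.6035, -0.3256, 0.9455, 0.0000]
J3: z=[0.9249, 0.3185, 0.2079] o=[0.6669, 0.6104, -0.1454] → [0.1591, -0.0649, -0.6084, 0.9249, 0.3185, 0.2079]
J4: z=[-0.0652, 0.6714, -0.7382] o=[0.8430, 0.2959, -0.4470] → [-0.2063, 0.5159, 0.4875, -0.0652, 0.6714, -0.7382]
J5: z=[-0.8815, 0.3079, 0.3579] o=[0.6793, 0.0599, -0.6471] → [0.2415, 0.2217, 0.4041, -0.8815, 0.3079, 0.3579]
J6: z=[-0.8815, 0.3079, 0.3579] o=[0.2480, -0.4042, -0.8631] → [0.1419, 0.5665, -0.1378, -0.8815, 0.3079, 0.3579]
q̇ = J⁺·V = [-0.4010, 0.1170, -0.6100, -0.6810, 0.5630, -0.9460]

-0.4010 0.1170 -0.6100 -0.6810 0.5630 -0.9460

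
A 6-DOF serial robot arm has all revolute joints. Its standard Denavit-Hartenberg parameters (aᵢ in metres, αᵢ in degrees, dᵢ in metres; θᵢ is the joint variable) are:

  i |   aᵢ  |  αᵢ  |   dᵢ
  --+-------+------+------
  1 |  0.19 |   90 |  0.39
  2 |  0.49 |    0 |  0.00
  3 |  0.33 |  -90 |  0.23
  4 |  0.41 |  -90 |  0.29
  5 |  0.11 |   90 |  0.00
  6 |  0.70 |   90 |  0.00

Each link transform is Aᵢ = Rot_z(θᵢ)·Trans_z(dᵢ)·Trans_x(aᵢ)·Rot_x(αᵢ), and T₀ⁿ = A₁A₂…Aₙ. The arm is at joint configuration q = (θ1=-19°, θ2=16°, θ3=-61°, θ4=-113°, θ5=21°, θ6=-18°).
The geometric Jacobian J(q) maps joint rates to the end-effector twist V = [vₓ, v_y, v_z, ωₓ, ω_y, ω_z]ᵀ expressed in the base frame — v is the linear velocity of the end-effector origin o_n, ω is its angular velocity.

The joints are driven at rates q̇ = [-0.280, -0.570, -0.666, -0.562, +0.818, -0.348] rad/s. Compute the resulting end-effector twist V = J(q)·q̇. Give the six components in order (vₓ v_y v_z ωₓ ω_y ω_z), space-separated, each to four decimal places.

o_n = [0.0370, -1.2708, 0.7544]
J₁: ẑ×o_n = [1.2708, 0.0370, -0.0000], ω = ẑ
J2: z=[-0.3256, -0.9455, 0.0000] o=[0.1796, -0.0619, 0.3900] → [-0.3445, 0.1186, 0.2587, -0.3256, -0.9455, 0.0000]
J3: z=[-0.3256, -0.9455, 0.0000] o=[0.6250, -0.2152, 0.5251] → [-0.2168, 0.0747, -0.2123, -0.3256, -0.9455, 0.0000]
J4: z=[0.6686, -0.2302, 0.7071] o=[0.7708, -0.5086, 0.2917] → [0.4324, -0.8282, -0.6785, 0.6686, -0.2302, 0.7071]
J5: z=[0.4882, -0.5814, -0.6509] o=[0.7347, -0.8954, 0.6101] → [-0.3283, 0.3837, -0.5889, 0.4882, -0.5814, -0.6509]
J6: z=[0.4232, -0.4946, 0.7592] o=[0.6507, -0.9664, 0.6106] → [0.1599, -0.5268, -0.4323, 0.4232, -0.4946, 0.7592]
V = J·q̇ = [-0.5822, 0.8349, 0.0440, 0.2788, 0.9946, -1.4740]

-0.5822 0.8349 0.0440 0.2788 0.9946 -1.4740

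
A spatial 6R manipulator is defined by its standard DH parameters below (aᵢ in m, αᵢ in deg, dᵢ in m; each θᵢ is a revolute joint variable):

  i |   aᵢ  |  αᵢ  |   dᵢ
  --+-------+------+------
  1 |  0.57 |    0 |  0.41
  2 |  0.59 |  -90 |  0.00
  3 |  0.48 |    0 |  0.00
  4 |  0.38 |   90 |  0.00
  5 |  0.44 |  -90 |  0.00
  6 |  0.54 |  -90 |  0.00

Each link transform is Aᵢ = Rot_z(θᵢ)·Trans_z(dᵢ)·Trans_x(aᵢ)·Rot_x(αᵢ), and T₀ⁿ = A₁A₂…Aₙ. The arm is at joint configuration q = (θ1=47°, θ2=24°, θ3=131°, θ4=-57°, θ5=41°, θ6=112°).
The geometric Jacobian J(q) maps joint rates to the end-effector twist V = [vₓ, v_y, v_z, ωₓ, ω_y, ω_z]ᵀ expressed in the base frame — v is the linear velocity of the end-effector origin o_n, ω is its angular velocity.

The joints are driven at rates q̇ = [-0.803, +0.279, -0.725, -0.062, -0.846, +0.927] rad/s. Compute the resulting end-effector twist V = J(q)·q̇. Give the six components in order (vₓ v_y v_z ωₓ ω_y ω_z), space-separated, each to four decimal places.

1.0647 0.4901 -0.2242 -0.2367 -0.9559 -0.1726

o_n = [0.2244, 0.4185, -0.6280]
J₁: ẑ×o_n = [-0.4185, 0.2244, 0.0000], ω = ẑ
J2: z=[0.0000, 0.0000, 1.0000] o=[0.3887, 0.4169, 0.4100] → [-0.0016, -0.1644, 0.0000, 0.0000, 0.0000, 1.0000]
J3: z=[-0.9455, 0.3256, 0.0000] o=[0.5808, 0.9747, 0.4100] → [-0.3379, -0.9814, 0.6420, -0.9455, 0.3256, 0.0000]
J4: z=[-0.9455, 0.3256, 0.0000] o=[0.4783, 0.6770, 0.0477] → [-0.2200, -0.6389, 0.3271, -0.9455, 0.3256, 0.0000]
J5: z=[0.3130, 0.9089, 0.2756] o=[0.5124, 0.7760, -0.3175] → [-0.1836, 0.0178, 0.1499, 0.3130, 0.9089, 0.2756]
J6: z=[-0.7725, 0.0747, 0.6306] o=[0.2693, 0.9565, -0.6367] → [0.3400, -0.0216, 0.4190, -0.7725, 0.0747, 0.6306]
V = J·q̇ = [1.0647, 0.4901, -0.2242, -0.2367, -0.9559, -0.1726]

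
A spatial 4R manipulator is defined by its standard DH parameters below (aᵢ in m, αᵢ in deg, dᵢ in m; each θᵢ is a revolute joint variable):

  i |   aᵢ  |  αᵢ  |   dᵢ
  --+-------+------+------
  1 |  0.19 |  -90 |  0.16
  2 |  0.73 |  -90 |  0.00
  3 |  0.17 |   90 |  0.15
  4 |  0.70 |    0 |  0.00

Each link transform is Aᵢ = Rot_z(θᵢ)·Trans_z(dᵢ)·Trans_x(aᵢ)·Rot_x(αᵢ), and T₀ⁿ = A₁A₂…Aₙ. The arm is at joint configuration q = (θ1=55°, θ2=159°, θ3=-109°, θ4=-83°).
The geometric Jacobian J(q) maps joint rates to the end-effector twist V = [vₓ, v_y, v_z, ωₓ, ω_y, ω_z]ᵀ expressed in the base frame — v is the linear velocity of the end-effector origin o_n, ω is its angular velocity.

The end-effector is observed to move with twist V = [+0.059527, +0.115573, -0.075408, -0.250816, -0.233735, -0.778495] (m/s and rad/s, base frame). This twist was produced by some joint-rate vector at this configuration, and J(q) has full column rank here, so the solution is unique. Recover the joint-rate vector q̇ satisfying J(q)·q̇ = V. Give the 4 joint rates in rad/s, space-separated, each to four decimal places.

-0.8790 -0.0240 0.2140 -0.2930

o_n = [-0.3232, -0.0407, -0.5804]
J₁: ẑ×o_n = [0.0407, -0.3232, 0.0000], ω = ẑ
J2: z=[-0.8192, 0.5736, 0.0000] o=[0.1090, 0.1556, 0.1600] → [-0.4247, -0.6065, 0.4087, -0.8192, 0.5736, 0.0000]
J3: z=[-0.2056, -0.2936, 0.9336] o=[-0.2819, -0.4026, -0.1016] → [-0.1974, -0.1369, -0.0865, -0.2056, -0.2936, 0.9336]
J4: z=[0.7730, 0.5363, 0.3388] o=[-0.4148, -0.3121, 0.0583] → [-0.4345, 0.5247, 0.1607, 0.7730, 0.5363, 0.3388]
q̇ = J⁺·V = [-0.8790, -0.0240, 0.2140, -0.2930]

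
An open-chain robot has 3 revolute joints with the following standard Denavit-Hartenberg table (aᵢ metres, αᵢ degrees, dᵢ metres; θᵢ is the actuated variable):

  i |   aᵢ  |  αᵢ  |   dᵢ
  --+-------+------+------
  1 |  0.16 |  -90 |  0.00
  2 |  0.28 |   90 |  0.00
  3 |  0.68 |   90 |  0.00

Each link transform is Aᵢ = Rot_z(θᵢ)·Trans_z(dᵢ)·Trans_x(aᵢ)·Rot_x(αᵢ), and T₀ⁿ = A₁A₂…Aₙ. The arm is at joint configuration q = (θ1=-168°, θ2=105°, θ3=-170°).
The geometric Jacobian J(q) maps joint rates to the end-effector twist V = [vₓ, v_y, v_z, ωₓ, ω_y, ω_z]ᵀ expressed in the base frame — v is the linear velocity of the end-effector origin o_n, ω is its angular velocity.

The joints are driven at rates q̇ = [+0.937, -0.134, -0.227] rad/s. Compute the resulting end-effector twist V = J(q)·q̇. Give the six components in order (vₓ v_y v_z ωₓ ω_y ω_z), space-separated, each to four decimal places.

o_n = [-0.2797, 0.0613, 0.3764]
J₁: ẑ×o_n = [-0.0613, -0.2797, 0.0000], ω = ẑ
J2: z=[0.2079, -0.9781, 0.0000] o=[-0.1565, -0.0333, 0.0000] → [-0.3682, -0.0783, -0.1009, 0.2079, -0.9781, 0.0000]
J3: z=[-0.9448, -0.2008, -0.2588] o=[-0.0856, -0.0182, -0.2705] → [-0.1093, 0.6614, -0.1141, -0.9448, -0.2008, -0.2588]
V = J·q̇ = [0.0167, -0.4017, 0.0394, 0.1866, 0.1767, 0.9958]

0.0167 -0.4017 0.0394 0.1866 0.1767 0.9958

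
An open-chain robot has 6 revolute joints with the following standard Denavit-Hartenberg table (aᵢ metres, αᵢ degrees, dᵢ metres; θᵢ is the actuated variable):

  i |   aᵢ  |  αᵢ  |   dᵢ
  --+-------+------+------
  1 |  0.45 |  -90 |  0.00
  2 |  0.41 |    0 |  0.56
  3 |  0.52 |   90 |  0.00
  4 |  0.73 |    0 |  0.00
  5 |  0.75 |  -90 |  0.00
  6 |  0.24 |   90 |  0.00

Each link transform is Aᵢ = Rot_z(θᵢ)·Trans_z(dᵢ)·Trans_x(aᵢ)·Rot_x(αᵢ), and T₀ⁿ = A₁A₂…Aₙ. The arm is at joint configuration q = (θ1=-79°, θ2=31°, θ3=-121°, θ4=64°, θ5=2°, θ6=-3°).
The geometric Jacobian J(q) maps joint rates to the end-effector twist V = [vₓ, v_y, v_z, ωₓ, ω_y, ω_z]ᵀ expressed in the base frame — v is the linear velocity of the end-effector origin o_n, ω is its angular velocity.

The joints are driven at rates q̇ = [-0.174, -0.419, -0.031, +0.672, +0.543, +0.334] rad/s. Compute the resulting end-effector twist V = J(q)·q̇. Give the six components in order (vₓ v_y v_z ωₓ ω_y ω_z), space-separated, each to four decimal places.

0.5561 0.1302 -1.3961 -0.5402 1.1327 -0.4791

o_n = [2.2318, -0.3698, 1.0314]
J₁: ẑ×o_n = [0.3698, 2.2318, -0.0000], ω = ẑ
J2: z=[0.9816, 0.1908, 0.0000] o=[0.0859, -0.4417, 0.0000] → [0.1968, -1.0124, -0.3389, 0.9816, 0.1908, 0.0000]
J3: z=[0.9816, 0.1908, 0.0000] o=[0.7026, -0.6799, -0.2112] → [0.2371, -1.2197, 0.0126, 0.9816, 0.1908, 0.0000]
J4: z=[-0.1908, 0.9816, -0.0000] o=[0.7026, -0.6799, 0.3088] → [0.7093, 0.1379, -1.5602, -0.1908, 0.9816, -0.0000]
J5: z=[-0.1908, 0.9816, -0.0000] o=[1.3467, -0.5547, 0.6288] → [0.3951, 0.0768, -0.9041, -0.1908, 0.9816, -0.0000]
J6: z=[0.3993, 0.0776, -0.9135] o=[2.0193, -0.4239, 0.9339] → [0.0570, -0.2331, 0.0051, 0.3993, 0.0776, -0.9135]
V = J·q̇ = [0.5561, 0.1302, -1.3961, -0.5402, 1.1327, -0.4791]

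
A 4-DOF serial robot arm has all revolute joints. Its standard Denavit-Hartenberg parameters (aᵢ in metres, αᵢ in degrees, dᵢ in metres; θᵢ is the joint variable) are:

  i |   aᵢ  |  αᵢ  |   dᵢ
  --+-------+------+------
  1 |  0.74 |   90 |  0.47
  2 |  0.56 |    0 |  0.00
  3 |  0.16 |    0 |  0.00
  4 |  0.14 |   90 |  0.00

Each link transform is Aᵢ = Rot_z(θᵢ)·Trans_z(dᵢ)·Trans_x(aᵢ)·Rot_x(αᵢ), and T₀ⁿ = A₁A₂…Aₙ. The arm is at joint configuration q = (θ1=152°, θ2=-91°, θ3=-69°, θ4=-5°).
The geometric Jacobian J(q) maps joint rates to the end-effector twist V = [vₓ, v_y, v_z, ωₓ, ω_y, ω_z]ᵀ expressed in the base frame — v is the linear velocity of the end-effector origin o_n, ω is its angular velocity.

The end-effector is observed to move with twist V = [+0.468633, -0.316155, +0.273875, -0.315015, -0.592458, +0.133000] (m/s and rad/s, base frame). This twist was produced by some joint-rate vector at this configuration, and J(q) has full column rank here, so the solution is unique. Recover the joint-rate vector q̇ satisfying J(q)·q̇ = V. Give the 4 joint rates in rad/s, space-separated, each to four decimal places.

0.1330 -0.8470 -0.3160 0.4920

o_n = [-0.3926, 0.2087, -0.1809]
J₁: ẑ×o_n = [-0.2087, -0.3926, 0.0000], ω = ẑ
J2: z=[0.4695, 0.8829, 0.0000] o=[-0.6534, 0.3474, 0.4700] → [-0.5747, 0.3056, -0.2954, 0.4695, 0.8829, 0.0000]
J3: z=[0.4695, 0.8829, 0.0000] o=[-0.6448, 0.3428, -0.0899] → [-0.0803, 0.0427, -0.2856, 0.4695, 0.8829, 0.0000]
J4: z=[0.4695, 0.8829, 0.0000] o=[-0.5120, 0.2722, -0.1446] → [-0.0320, 0.0170, -0.1352, 0.4695, 0.8829, 0.0000]
q̇ = J⁺·V = [0.1330, -0.8470, -0.3160, 0.4920]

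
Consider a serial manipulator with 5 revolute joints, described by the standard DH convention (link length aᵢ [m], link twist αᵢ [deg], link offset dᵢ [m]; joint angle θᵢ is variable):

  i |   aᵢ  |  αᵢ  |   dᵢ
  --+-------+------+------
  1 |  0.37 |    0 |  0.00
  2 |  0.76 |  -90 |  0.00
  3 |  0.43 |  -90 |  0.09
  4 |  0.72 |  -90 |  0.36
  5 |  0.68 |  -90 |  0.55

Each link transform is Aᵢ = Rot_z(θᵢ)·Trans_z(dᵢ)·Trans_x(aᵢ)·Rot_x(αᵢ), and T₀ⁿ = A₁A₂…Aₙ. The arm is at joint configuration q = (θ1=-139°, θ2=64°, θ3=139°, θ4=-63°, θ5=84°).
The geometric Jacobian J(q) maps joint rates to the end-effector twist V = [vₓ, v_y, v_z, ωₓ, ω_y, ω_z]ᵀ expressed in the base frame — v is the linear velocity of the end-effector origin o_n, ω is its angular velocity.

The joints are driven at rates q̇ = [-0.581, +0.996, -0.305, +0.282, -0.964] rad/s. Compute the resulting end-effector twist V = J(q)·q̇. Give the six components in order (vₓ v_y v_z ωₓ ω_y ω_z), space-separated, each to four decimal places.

0.1216 0.5045 -0.4578 0.2480 -0.4131 1.1913

o_n = [0.2479, -0.1036, -1.0779]
J₁: ẑ×o_n = [0.1036, 0.2479, -0.0000], ω = ẑ
J2: z=[0.0000, 0.0000, 1.0000] o=[-0.2792, -0.2427, 0.0000] → [-0.1391, 0.5271, 0.0000, 0.0000, 0.0000, 1.0000]
J3: z=[0.9659, 0.2588, 0.0000] o=[-0.0825, -0.9768, 0.0000] → [-0.2790, 1.0412, 0.7579, 0.9659, 0.2588, 0.0000]
J4: z=[-0.1698, 0.6337, 0.7547] o=[-0.0796, -0.6401, -0.2821] → [-0.9092, 0.1120, -0.2986, -0.1698, 0.6337, 0.7547]
J5: z=[-0.6126, 0.5320, -0.5846] o=[0.4151, -0.0076, -0.2249] → [-0.5100, -0.4248, 0.1478, -0.6126, 0.5320, -0.5846]
V = J·q̇ = [0.1216, 0.5045, -0.4578, 0.2480, -0.4131, 1.1913]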